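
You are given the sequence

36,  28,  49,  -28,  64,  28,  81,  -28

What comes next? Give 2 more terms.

The terms cycle through 2 interleaved subsequences.
Track A: 36, 49, 64, 81. Consecutive squares n² from n = 6.
Track B: 28, -28, 28, -28. Alternating ±28.
Position 9 falls in track A as its term 5, giving 100.
The 10th slot belongs to track B; its 5th term is 28.

100, 28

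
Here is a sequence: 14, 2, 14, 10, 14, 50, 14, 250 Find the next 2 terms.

Odd-indexed and even-indexed terms follow separate rules.
Stream A: 14, 14, 14, 14 (the constant sequence 14).
Stream B: 2, 10, 50, 250 (geometric with ratio 5).
Position 9 → stream A, term 5 = 14.
Position 10 falls in stream B as its term 5, giving 1250.

14, 1250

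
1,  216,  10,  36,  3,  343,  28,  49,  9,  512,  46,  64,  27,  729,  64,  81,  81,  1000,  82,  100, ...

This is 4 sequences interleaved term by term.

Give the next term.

243

Split by position mod 4: positions 1, 5, 9, … form one track, and each other residue class forms its own.
Subsequence A: 1, 3, 9, 27, 81 (geometric, ×3 each step).
Subsequence B: 216, 343, 512, 729, 1000 (perfect cubes starting at 6³).
Subsequence C: 10, 28, 46, 64, 82 (linear: a_n = -8 + 18·n).
Subsequence D: 36, 49, 64, 81, 100 (the squares 6², 7², 8², …).
Term 21 comes from subsequence A (its 6th entry): 243.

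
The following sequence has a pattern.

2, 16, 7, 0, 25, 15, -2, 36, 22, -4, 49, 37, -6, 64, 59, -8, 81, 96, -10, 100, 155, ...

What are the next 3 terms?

Taking every 3rd term gives 3 separate tracks.
Subsequence A: 2, 0, -2, -4, -6, -8, -10 — arithmetic, step −2.
Subsequence B: 16, 25, 36, 49, 64, 81, 100 — consecutive squares n² from n = 4.
Subsequence C: 7, 15, 22, 37, 59, 96, 155 — a Fibonacci-like recurrence a_n = a_{n-1} + a_{n-2}.
Position 22 falls in subsequence A as its term 8, giving -12.
Term 23 comes from subsequence B (its 8th entry): 121.
Term 24 comes from subsequence C (its 8th entry): 251.

-12, 121, 251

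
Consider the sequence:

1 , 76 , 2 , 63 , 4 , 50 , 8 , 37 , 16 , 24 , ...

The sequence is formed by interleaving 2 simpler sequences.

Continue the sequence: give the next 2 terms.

32, 11

Odd-indexed and even-indexed terms follow separate rules.
Track A: 1, 2, 4, 8, 16 — multiplying by 2 each time.
Track B: 76, 63, 50, 37, 24 — subtracting 13 each time.
Position 11 → track A, term 6 = 32.
Position 12 → track B, term 6 = 11.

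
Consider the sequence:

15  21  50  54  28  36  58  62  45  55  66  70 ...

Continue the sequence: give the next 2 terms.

Reading positions in blocks of 4 reveals the pattern AABB — 2 tracks woven together.
Subsequence A = 15, 21, 28, 36, 45, 55: triangular numbers n(n+1)/2 for n = 5, 6, ….
Subsequence B = 50, 54, 58, 62, 66, 70: arithmetic, step +4.
Term 13 comes from subsequence A (its 7th entry): 66.
Position 14 → subsequence A, term 8 = 78.

66, 78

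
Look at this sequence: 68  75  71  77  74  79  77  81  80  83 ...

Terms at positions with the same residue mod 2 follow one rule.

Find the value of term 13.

86

The terms cycle through 2 interleaved subsequences.
Track A: 68, 71, 74, 77, 80 (adding 3 each time).
Track B: 75, 77, 79, 81, 83 (arithmetic, step +2).
The 13th slot belongs to track A; its 7th term is 86.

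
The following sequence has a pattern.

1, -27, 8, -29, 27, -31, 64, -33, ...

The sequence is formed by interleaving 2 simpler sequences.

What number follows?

125

Split by position mod 2 into 2 tracks.
Track A is 1, 8, 27, 64, which is the cubes 1³, 2³, 3³, ….
Track B is -27, -29, -31, -33, which is linear: a_n = -25 − 2·n.
Position 9 → track A, term 5 = 125.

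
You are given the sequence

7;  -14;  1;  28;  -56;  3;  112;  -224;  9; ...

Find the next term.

448

Reading positions in blocks of 3 reveals the pattern AAB — 2 tracks woven together.
Track A is 7, -14, 28, -56, 112, -224, which is multiplying by -2 each time.
Track B is 1, 3, 9, which is powers of 3.
The 10th slot belongs to track A; its 7th term is 448.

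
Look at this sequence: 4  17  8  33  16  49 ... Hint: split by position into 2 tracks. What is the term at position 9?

Taking every 2nd term gives 2 separate tracks.
Subsequence A: 4, 8, 16. Successive powers of 2.
Subsequence B: 17, 33, 49. Arithmetic with common difference +16.
Position 9 → subsequence A, term 5 = 64.

64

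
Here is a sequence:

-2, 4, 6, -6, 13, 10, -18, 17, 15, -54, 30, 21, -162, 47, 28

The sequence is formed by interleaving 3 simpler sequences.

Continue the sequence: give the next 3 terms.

-486, 77, 36

Read the sequence 3 terms at a time; column i is its own pattern.
Track A: -2, -6, -18, -54, -162 — multiplying by 3 each time.
Track B: 4, 13, 17, 30, 47 — each term equals the sum of the previous two.
Track C: 6, 10, 15, 21, 28 — triangular numbers n(n+1)/2 for n = 3, 4, ….
Term 16 comes from track A (its 6th entry): -486.
Term 17 comes from track B (its 6th entry): 77.
Term 18 comes from track C (its 6th entry): 36.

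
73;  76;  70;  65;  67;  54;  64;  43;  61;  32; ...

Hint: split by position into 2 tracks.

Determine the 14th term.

10

Taking every 2nd term gives 2 separate tracks.
Subsequence A = 73, 70, 67, 64, 61: linear: a_n = 76 − 3·n.
Subsequence B = 76, 65, 54, 43, 32: subtracting 11 each time.
Position 14 falls in subsequence B as its term 7, giving 10.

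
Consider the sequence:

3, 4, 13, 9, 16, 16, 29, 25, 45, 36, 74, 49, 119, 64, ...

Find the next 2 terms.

Odd-indexed and even-indexed terms follow separate rules.
Track A: 3, 13, 16, 29, 45, 74, 119 (each term equals the sum of the previous two).
Track B: 4, 9, 16, 25, 36, 49, 64 (consecutive squares n² from n = 2).
Position 15 falls in track A as its term 8, giving 193.
Position 16 falls in track B as its term 8, giving 81.

193, 81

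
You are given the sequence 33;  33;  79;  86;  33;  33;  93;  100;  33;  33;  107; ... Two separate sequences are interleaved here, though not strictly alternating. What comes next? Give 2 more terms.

Positions follow the repeating pattern AABB; grouping by letter gives 2 tracks.
Track A = 33, 33, 33, 33, 33, 33: the constant sequence 33.
Track B = 79, 86, 93, 100, 107: arithmetic with common difference +7.
Term 12 comes from track B (its 6th entry): 114.
Position 13 → track A, term 7 = 33.

114, 33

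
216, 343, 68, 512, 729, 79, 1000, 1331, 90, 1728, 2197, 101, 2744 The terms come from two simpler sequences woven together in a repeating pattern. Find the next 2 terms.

Reading positions in blocks of 3 reveals the pattern AAB — 2 tracks woven together.
Subsequence A: 216, 343, 512, 729, 1000, 1331, 1728, 2197, 2744 (perfect cubes starting at 6³).
Subsequence B: 68, 79, 90, 101 (arithmetic, step +11).
The 14th slot belongs to subsequence A; its 10th term is 3375.
Position 15 → subsequence B, term 5 = 112.

3375, 112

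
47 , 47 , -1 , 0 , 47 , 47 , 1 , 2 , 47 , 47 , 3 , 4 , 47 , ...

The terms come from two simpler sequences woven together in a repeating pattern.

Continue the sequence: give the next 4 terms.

The slot pattern repeats as AABB (period 4), so there are 2 interleaved tracks.
Subsequence A = 47, 47, 47, 47, 47, 47, 47: constant 47.
Subsequence B = -1, 0, 1, 2, 3, 4: adding 1 each time.
Position 14 falls in subsequence A as its term 8, giving 47.
The 15th slot belongs to subsequence B; its 7th term is 5.
The 16th slot belongs to subsequence B; its 8th term is 6.
Position 17 falls in subsequence A as its term 9, giving 47.

47, 5, 6, 47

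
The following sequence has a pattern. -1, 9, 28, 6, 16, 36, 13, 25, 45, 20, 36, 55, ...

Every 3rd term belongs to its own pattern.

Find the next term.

27

Split by position mod 3 into 3 tracks.
Subsequence A = -1, 6, 13, 20: arithmetic, step +7.
Subsequence B = 9, 16, 25, 36: consecutive squares n² from n = 3.
Subsequence C = 28, 36, 45, 55: the triangular numbers T_7, T_8, ….
Position 13 falls in subsequence A as its term 5, giving 27.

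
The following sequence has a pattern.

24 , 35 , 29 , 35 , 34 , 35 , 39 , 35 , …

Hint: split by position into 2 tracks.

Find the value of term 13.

Odd-indexed and even-indexed terms follow separate rules.
Track A = 24, 29, 34, 39: arithmetic with common difference +5.
Track B = 35, 35, 35, 35: constant 35.
The 13th slot belongs to track A; its 7th term is 54.

54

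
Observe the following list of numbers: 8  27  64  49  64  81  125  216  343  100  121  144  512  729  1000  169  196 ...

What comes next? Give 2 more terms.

225, 1331

Reading positions in blocks of 6 reveals the pattern AAABBB — 2 tracks woven together.
Stream A: 8, 27, 64, 125, 216, 343, 512, 729, 1000. The cubes 2³, 3³, 4³, ….
Stream B: 49, 64, 81, 100, 121, 144, 169, 196. The squares 7², 8², 9², ….
The 18th slot belongs to stream B; its 9th term is 225.
Position 19 → stream A, term 10 = 1331.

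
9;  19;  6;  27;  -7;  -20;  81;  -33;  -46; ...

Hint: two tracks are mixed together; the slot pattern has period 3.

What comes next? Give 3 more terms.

The slot pattern repeats as ABB (period 3), so there are 2 interleaved tracks.
Track A: 9, 27, 81 — powers 3^2, 3^3, 3^4, ….
Track B: 19, 6, -7, -20, -33, -46 — linear: a_n = 32 − 13·n.
Position 10 → track A, term 4 = 243.
Position 11 → track B, term 7 = -59.
The 12th slot belongs to track B; its 8th term is -72.

243, -59, -72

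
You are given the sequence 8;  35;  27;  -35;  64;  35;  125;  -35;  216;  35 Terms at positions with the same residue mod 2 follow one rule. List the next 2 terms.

Positions 1, 3, 5, … form one subsequence and positions 2, 4, 6, … form another.
Track A is 8, 27, 64, 125, 216, which is the cubes 2³, 3³, 4³, ….
Track B is 35, -35, 35, -35, 35, which is oscillating between 35 and -35.
Position 11 falls in track A as its term 6, giving 343.
The 12th slot belongs to track B; its 6th term is -35.

343, -35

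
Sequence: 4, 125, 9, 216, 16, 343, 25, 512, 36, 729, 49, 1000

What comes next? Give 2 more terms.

64, 1331

Odd-indexed and even-indexed terms follow separate rules.
Track A: 4, 9, 16, 25, 36, 49. Consecutive squares n² from n = 2.
Track B: 125, 216, 343, 512, 729, 1000. Perfect cubes starting at 5³.
Position 13 falls in track A as its term 7, giving 64.
Position 14 → track B, term 7 = 1331.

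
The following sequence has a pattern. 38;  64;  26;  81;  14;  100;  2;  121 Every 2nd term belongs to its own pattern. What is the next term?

-10

Split by position mod 2 into 2 tracks.
Track A = 38, 26, 14, 2: arithmetic, step −12.
Track B = 64, 81, 100, 121: the squares 8², 9², 10², ….
Term 9 comes from track A (its 5th entry): -10.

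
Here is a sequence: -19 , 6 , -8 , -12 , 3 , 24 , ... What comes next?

Odd-indexed and even-indexed terms follow separate rules.
Subsequence A: -19, -8, 3 (arithmetic with common difference +11).
Subsequence B: 6, -12, 24 (multiplying by -2 each time).
Position 7 → subsequence A, term 4 = 14.

14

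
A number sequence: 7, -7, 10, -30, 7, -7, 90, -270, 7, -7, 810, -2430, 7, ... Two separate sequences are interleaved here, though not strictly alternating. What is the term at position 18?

-7

Reading positions in blocks of 4 reveals the pattern AABB — 2 tracks woven together.
Stream A: 7, -7, 7, -7, 7, -7, 7 (alternating ±7).
Stream B: 10, -30, 90, -270, 810, -2430 (multiplying by -3 each time).
Term 18 comes from stream A (its 10th entry): -7.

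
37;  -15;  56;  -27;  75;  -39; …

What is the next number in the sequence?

94

Positions 1, 3, 5, … form one subsequence and positions 2, 4, 6, … form another.
Track A = 37, 56, 75: arithmetic with common difference +19.
Track B = -15, -27, -39: arithmetic with common difference −12.
The 7th slot belongs to track A; its 4th term is 94.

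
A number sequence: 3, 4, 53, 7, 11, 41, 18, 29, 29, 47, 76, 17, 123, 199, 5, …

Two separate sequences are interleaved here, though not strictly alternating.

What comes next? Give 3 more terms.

322, 521, -7

Reading positions in blocks of 3 reveals the pattern AAB — 2 tracks woven together.
Stream A: 3, 4, 7, 11, 18, 29, 47, 76, 123, 199 (Fibonacci-style (each term is the sum of the two before it)).
Stream B: 53, 41, 29, 17, 5 (subtracting 12 each time).
The 16th slot belongs to stream A; its 11th term is 322.
The 17th slot belongs to stream A; its 12th term is 521.
Position 18 falls in stream B as its term 6, giving -7.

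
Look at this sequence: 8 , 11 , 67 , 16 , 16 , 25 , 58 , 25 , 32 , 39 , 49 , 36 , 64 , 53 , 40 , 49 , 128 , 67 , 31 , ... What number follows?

64

Split by position mod 4 into 4 tracks.
Track A is 8, 16, 32, 64, 128, which is successive powers of 2.
Track B is 11, 25, 39, 53, 67, which is adding 14 each time.
Track C is 67, 58, 49, 40, 31, which is subtracting 9 each time.
Track D is 16, 25, 36, 49, which is perfect squares starting at 4².
The 20th slot belongs to track D; its 5th term is 64.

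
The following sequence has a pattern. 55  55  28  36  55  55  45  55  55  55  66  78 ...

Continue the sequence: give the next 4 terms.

55, 55, 91, 105

Reading positions in blocks of 4 reveals the pattern AABB — 2 tracks woven together.
Track A: 55, 55, 55, 55, 55, 55 — the constant sequence 55.
Track B: 28, 36, 45, 55, 66, 78 — triangular numbers starting at T_7.
Term 13 comes from track A (its 7th entry): 55.
Position 14 → track A, term 8 = 55.
The 15th slot belongs to track B; its 7th term is 91.
The 16th slot belongs to track B; its 8th term is 105.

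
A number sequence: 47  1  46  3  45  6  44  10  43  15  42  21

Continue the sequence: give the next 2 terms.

Positions 1, 3, 5, … form one subsequence and positions 2, 4, 6, … form another.
Stream A: 47, 46, 45, 44, 43, 42. Linear: a_n = 48 − n.
Stream B: 1, 3, 6, 10, 15, 21. The triangular numbers T_1, T_2, ….
The 13th slot belongs to stream A; its 7th term is 41.
Position 14 falls in stream B as its term 7, giving 28.

41, 28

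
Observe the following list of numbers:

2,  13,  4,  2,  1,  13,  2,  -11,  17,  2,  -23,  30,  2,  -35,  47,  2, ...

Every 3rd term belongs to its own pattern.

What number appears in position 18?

Read the sequence 3 terms at a time; column i is its own pattern.
Track A: 2, 2, 2, 2, 2, 2 — the constant sequence 2.
Track B: 13, 1, -11, -23, -35 — subtracting 12 each time.
Track C: 4, 13, 17, 30, 47 — a Fibonacci-like recurrence a_n = a_{n-1} + a_{n-2}.
The 18th slot belongs to track C; its 6th term is 77.

77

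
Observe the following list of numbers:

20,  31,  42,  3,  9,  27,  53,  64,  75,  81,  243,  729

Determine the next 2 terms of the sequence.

86, 97

Reading positions in blocks of 6 reveals the pattern AAABBB — 2 tracks woven together.
Subsequence A: 20, 31, 42, 53, 64, 75 — arithmetic, step +11.
Subsequence B: 3, 9, 27, 81, 243, 729 — a geometric progression (common ratio 3).
The 13th slot belongs to subsequence A; its 7th term is 86.
Term 14 comes from subsequence A (its 8th entry): 97.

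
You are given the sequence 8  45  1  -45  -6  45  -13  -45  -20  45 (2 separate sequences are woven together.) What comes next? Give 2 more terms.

-27, -45

The terms cycle through 2 interleaved subsequences.
Subsequence A: 8, 1, -6, -13, -20. Linear: a_n = 15 − 7·n.
Subsequence B: 45, -45, 45, -45, 45. The oscillation 45·(−1)^(n+1).
The 11th slot belongs to subsequence A; its 6th term is -27.
The 12th slot belongs to subsequence B; its 6th term is -45.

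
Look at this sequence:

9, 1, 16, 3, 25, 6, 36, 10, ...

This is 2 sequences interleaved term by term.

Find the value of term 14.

28

Split by position mod 2 into 2 tracks.
Subsequence A: 9, 16, 25, 36. Perfect squares starting at 3².
Subsequence B: 1, 3, 6, 10. Triangular numbers n(n+1)/2 for n = 1, 2, ….
The 14th slot belongs to subsequence B; its 7th term is 28.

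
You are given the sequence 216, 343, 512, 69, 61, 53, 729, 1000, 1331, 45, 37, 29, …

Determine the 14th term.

The slot pattern repeats as AAABBB (period 6), so there are 2 interleaved tracks.
Track A: 216, 343, 512, 729, 1000, 1331 — perfect cubes starting at 6³.
Track B: 69, 61, 53, 45, 37, 29 — arithmetic with common difference −8.
The 14th slot belongs to track A; its 8th term is 2197.

2197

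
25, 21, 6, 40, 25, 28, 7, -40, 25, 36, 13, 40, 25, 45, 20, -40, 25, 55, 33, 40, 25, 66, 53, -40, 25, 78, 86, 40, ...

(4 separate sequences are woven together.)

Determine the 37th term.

Taking every 4th term gives 4 separate tracks.
Track A: 25, 25, 25, 25, 25, 25, 25 — always 25.
Track B: 21, 28, 36, 45, 55, 66, 78 — the triangular numbers T_6, T_7, ….
Track C: 6, 7, 13, 20, 33, 53, 86 — each term equals the sum of the previous two.
Track D: 40, -40, 40, -40, 40, -40, 40 — oscillating between 40 and -40.
Position 37 falls in track A as its term 10, giving 25.

25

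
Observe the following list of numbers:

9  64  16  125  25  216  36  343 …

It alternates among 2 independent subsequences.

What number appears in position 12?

729

Positions 1, 3, 5, … form one subsequence and positions 2, 4, 6, … form another.
Track A: 9, 16, 25, 36 — the squares 3², 4², 5², ….
Track B: 64, 125, 216, 343 — perfect cubes starting at 4³.
The 12th slot belongs to track B; its 6th term is 729.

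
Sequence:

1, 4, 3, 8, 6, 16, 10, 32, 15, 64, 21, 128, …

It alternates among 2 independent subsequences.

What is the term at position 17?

45

The terms cycle through 2 interleaved subsequences.
Subsequence A: 1, 3, 6, 10, 15, 21 — triangular numbers starting at T_1.
Subsequence B: 4, 8, 16, 32, 64, 128 — a geometric progression (common ratio 2).
Term 17 comes from subsequence A (its 9th entry): 45.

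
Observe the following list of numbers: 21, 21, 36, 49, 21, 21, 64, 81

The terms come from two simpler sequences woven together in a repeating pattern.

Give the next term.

21

Reading positions in blocks of 4 reveals the pattern AABB — 2 tracks woven together.
Track A: 21, 21, 21, 21 (always 21).
Track B: 36, 49, 64, 81 (consecutive squares n² from n = 6).
Term 9 comes from track A (its 5th entry): 21.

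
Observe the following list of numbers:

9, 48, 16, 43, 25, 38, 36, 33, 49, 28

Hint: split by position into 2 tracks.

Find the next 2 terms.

64, 23

Odd-indexed and even-indexed terms follow separate rules.
Track A is 9, 16, 25, 36, 49, which is consecutive squares n² from n = 3.
Track B is 48, 43, 38, 33, 28, which is arithmetic, step −5.
Position 11 falls in track A as its term 6, giving 64.
The 12th slot belongs to track B; its 6th term is 23.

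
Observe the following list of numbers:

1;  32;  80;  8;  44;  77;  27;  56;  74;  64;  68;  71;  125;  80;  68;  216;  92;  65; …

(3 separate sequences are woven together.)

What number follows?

343

Read the sequence 3 terms at a time; column i is its own pattern.
Track A = 1, 8, 27, 64, 125, 216: perfect cubes starting at 1³.
Track B = 32, 44, 56, 68, 80, 92: arithmetic with common difference +12.
Track C = 80, 77, 74, 71, 68, 65: subtracting 3 each time.
Position 19 → track A, term 7 = 343.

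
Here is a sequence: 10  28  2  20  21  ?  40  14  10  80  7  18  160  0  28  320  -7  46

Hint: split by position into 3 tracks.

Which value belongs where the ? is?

8

Taking every 3rd term gives 3 separate tracks.
Stream A: 10, 20, 40, 80, 160, 320 (geometric with ratio 2).
Stream B: 28, 21, 14, 7, 0, -7 (linear: a_n = 35 − 7·n).
Stream C: 2, ?, 10, 18, 28, 46 (Fibonacci-style (each term is the sum of the two before it)).
So the missing entry in stream C is 8.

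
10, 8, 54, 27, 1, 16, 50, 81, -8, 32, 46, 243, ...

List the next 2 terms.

Split by position mod 4 into 4 tracks.
Subsequence A: 10, 1, -8 (arithmetic with common difference −9).
Subsequence B: 8, 16, 32 (multiplying by 2 each time).
Subsequence C: 54, 50, 46 (arithmetic with common difference −4).
Subsequence D: 27, 81, 243 (powers 3^3, 3^4, 3^5, …).
Position 13 → subsequence A, term 4 = -17.
The 14th slot belongs to subsequence B; its 4th term is 64.

-17, 64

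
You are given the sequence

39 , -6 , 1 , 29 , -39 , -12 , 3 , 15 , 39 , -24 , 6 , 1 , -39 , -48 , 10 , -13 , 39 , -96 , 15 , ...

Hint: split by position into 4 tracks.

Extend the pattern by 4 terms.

-27, -39, -192, 21

Read the sequence 4 terms at a time; column i is its own pattern.
Stream A: 39, -39, 39, -39, 39 — alternating ±39.
Stream B: -6, -12, -24, -48, -96 — geometric with ratio 2.
Stream C: 1, 3, 6, 10, 15 — triangular numbers starting at T_1.
Stream D: 29, 15, 1, -13 — arithmetic with common difference −14.
Term 20 comes from stream D (its 5th entry): -27.
Position 21 → stream A, term 6 = -39.
Position 22 falls in stream B as its term 6, giving -192.
Position 23 → stream C, term 6 = 21.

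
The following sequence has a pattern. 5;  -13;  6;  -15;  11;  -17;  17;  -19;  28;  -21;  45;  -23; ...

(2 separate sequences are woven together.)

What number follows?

Odd-indexed and even-indexed terms follow separate rules.
Track A: 5, 6, 11, 17, 28, 45 (Fibonacci-style (each term is the sum of the two before it)).
Track B: -13, -15, -17, -19, -21, -23 (subtracting 2 each time).
The 13th slot belongs to track A; its 7th term is 73.

73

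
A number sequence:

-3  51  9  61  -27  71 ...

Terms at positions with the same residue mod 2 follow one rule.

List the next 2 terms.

81, 81

Taking every 2nd term gives 2 separate tracks.
Track A: -3, 9, -27. Geometric with ratio -3.
Track B: 51, 61, 71. Arithmetic, step +10.
The 7th slot belongs to track A; its 4th term is 81.
Position 8 falls in track B as its term 4, giving 81.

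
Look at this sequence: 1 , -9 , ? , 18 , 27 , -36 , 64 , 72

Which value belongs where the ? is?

Positions 1, 3, 5, … form one subsequence and positions 2, 4, 6, … form another.
Track A: 1, ?, 27, 64 — the cubes 1³, 2³, 3³, ….
Track B: -9, 18, -36, 72 — geometric, ×-2 each step.
Track A's pattern makes the blank 8.

8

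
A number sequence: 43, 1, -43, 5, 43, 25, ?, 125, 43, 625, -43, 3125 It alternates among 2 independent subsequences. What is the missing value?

-43

Positions 1, 3, 5, … form one subsequence and positions 2, 4, 6, … form another.
Track A: 43, -43, 43, ?, 43, -43. Alternating ±43.
Track B: 1, 5, 25, 125, 625, 3125. Powers 5^0, 5^1, 5^2, ….
Track A's pattern makes the blank -43.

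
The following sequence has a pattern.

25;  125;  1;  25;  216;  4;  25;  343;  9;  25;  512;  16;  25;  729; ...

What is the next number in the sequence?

25

Read the sequence 3 terms at a time; column i is its own pattern.
Track A: 25, 25, 25, 25, 25 — constant 25.
Track B: 125, 216, 343, 512, 729 — consecutive cubes n³ from n = 5.
Track C: 1, 4, 9, 16 — the squares 1², 2², 3², ….
Position 15 → track C, term 5 = 25.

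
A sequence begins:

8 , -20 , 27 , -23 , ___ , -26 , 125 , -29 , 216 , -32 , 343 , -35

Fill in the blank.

64

Taking every 2nd term gives 2 separate tracks.
Track A: 8, 27, ?, 125, 216, 343 — consecutive cubes n³ from n = 2.
Track B: -20, -23, -26, -29, -32, -35 — linear: a_n = -17 − 3·n.
Track A's pattern makes the blank 64.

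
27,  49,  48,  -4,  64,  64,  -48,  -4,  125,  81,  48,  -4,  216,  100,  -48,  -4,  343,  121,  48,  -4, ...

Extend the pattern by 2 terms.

Read the sequence 4 terms at a time; column i is its own pattern.
Stream A: 27, 64, 125, 216, 343 — the cubes 3³, 4³, 5³, ….
Stream B: 49, 64, 81, 100, 121 — consecutive squares n² from n = 7.
Stream C: 48, -48, 48, -48, 48 — the oscillation 48·(−1)^(n+1).
Stream D: -4, -4, -4, -4, -4 — the constant sequence -4.
Term 21 comes from stream A (its 6th entry): 512.
Position 22 falls in stream B as its term 6, giving 144.

512, 144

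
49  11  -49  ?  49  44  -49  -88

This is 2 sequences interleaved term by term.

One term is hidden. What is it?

-22

Taking every 2nd term gives 2 separate tracks.
Stream A: 49, -49, 49, -49. Alternating ±49.
Stream B: 11, ?, 44, -88. Geometric with ratio -2.
So the missing entry in stream B is -22.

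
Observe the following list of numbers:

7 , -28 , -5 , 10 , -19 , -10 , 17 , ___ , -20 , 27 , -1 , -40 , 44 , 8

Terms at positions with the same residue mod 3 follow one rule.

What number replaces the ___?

Read the sequence 3 terms at a time; column i is its own pattern.
Track A is 7, 10, 17, 27, 44, which is each term equals the sum of the previous two.
Track B is -28, -19, ?, -1, 8, which is adding 9 each time.
Track C is -5, -10, -20, -40, which is multiplying by 2 each time.
So the missing entry in track B is -10.

-10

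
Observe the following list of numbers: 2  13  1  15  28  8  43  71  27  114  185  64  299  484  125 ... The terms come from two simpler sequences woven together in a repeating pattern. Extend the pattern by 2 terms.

Reading positions in blocks of 3 reveals the pattern AAB — 2 tracks woven together.
Track A is 2, 13, 15, 28, 43, 71, 114, 185, 299, 484, which is a Fibonacci-like recurrence a_n = a_{n-1} + a_{n-2}.
Track B is 1, 8, 27, 64, 125, which is the cubes 1³, 2³, 3³, ….
Position 16 falls in track A as its term 11, giving 783.
Position 17 falls in track A as its term 12, giving 1267.

783, 1267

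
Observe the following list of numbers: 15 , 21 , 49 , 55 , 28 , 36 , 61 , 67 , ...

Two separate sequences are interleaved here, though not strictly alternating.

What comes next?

Positions follow the repeating pattern AABB; grouping by letter gives 2 tracks.
Track A = 15, 21, 28, 36: triangular numbers n(n+1)/2 for n = 5, 6, ….
Track B = 49, 55, 61, 67: linear: a_n = 43 + 6·n.
The 9th slot belongs to track A; its 5th term is 45.

45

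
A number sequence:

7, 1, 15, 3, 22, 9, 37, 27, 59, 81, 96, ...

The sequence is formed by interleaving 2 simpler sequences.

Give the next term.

243

The terms cycle through 2 interleaved subsequences.
Stream A: 7, 15, 22, 37, 59, 96 (each term equals the sum of the previous two).
Stream B: 1, 3, 9, 27, 81 (successive powers of 3).
Term 12 comes from stream B (its 6th entry): 243.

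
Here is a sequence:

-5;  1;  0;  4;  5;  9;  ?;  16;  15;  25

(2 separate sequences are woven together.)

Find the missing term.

Odd-indexed and even-indexed terms follow separate rules.
Stream A: -5, 0, 5, ?, 15 (arithmetic with common difference +5).
Stream B: 1, 4, 9, 16, 25 (the squares 1², 2², 3², …).
So the missing entry in stream A is 10.

10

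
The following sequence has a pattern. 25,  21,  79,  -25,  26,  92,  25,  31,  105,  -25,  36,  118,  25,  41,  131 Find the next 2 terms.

-25, 46

Read the sequence 3 terms at a time; column i is its own pattern.
Subsequence A is 25, -25, 25, -25, 25, which is the oscillation 25·(−1)^(n+1).
Subsequence B is 21, 26, 31, 36, 41, which is arithmetic with common difference +5.
Subsequence C is 79, 92, 105, 118, 131, which is linear: a_n = 66 + 13·n.
Position 16 → subsequence A, term 6 = -25.
The 17th slot belongs to subsequence B; its 6th term is 46.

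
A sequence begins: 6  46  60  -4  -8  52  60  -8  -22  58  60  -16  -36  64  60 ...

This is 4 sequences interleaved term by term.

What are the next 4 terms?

Read the sequence 4 terms at a time; column i is its own pattern.
Track A is 6, -8, -22, -36, which is linear: a_n = 20 − 14·n.
Track B is 46, 52, 58, 64, which is linear: a_n = 40 + 6·n.
Track C is 60, 60, 60, 60, which is the constant sequence 60.
Track D is -4, -8, -16, which is a geometric progression (common ratio 2).
Position 16 falls in track D as its term 4, giving -32.
The 17th slot belongs to track A; its 5th term is -50.
Term 18 comes from track B (its 5th entry): 70.
Position 19 falls in track C as its term 5, giving 60.

-32, -50, 70, 60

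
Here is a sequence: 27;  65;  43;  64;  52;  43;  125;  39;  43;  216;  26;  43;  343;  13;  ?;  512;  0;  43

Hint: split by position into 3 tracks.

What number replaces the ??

43

Taking every 3rd term gives 3 separate tracks.
Track A: 27, 64, 125, 216, 343, 512. Perfect cubes starting at 3³.
Track B: 65, 52, 39, 26, 13, 0. Arithmetic, step −13.
Track C: 43, 43, 43, 43, ?, 43. The constant sequence 43.
Track C's pattern makes the blank 43.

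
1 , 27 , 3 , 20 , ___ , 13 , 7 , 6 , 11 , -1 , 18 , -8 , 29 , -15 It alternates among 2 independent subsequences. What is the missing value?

4

Positions 1, 3, 5, … form one subsequence and positions 2, 4, 6, … form another.
Subsequence A: 1, 3, ?, 7, 11, 18, 29 (Fibonacci-style (each term is the sum of the two before it)).
Subsequence B: 27, 20, 13, 6, -1, -8, -15 (arithmetic with common difference −7).
Subsequence A's pattern makes the blank 4.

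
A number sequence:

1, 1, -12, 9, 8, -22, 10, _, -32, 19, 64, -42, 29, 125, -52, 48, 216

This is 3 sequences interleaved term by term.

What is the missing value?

27

Read the sequence 3 terms at a time; column i is its own pattern.
Track A is 1, 9, 10, 19, 29, 48, which is a Fibonacci-like recurrence a_n = a_{n-1} + a_{n-2}.
Track B is 1, 8, ?, 64, 125, 216, which is the cubes 1³, 2³, 3³, ….
Track C is -12, -22, -32, -42, -52, which is arithmetic, step −10.
So the missing entry in track B is 27.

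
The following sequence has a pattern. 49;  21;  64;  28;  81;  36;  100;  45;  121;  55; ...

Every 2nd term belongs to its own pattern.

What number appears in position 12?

Taking every 2nd term gives 2 separate tracks.
Stream A: 49, 64, 81, 100, 121 (perfect squares starting at 7²).
Stream B: 21, 28, 36, 45, 55 (triangular numbers n(n+1)/2 for n = 6, 7, …).
Term 12 comes from stream B (its 6th entry): 66.

66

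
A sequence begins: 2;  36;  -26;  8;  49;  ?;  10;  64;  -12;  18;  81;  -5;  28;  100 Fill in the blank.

-19

Split by position mod 3 into 3 tracks.
Track A = 2, 8, 10, 18, 28: Fibonacci-style (each term is the sum of the two before it).
Track B = 36, 49, 64, 81, 100: perfect squares starting at 6².
Track C = -26, ?, -12, -5: adding 7 each time.
Filling track C at index 2 by its rule yields -19.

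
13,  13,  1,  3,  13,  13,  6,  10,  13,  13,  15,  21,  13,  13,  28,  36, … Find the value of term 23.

66

The slot pattern repeats as AABB (period 4), so there are 2 interleaved tracks.
Stream A: 13, 13, 13, 13, 13, 13, 13, 13. The constant sequence 13.
Stream B: 1, 3, 6, 10, 15, 21, 28, 36. Triangular numbers n(n+1)/2 for n = 1, 2, ….
Position 23 → stream B, term 11 = 66.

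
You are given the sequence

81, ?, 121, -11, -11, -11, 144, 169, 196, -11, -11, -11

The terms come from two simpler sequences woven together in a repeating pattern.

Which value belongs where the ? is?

Positions follow the repeating pattern AAABBB; grouping by letter gives 2 tracks.
Stream A: 81, ?, 121, 144, 169, 196 (the squares 9², 10², 11², …).
Stream B: -11, -11, -11, -11, -11, -11 (always -11).
The gap is stream A's term 2; the rule gives 100.

100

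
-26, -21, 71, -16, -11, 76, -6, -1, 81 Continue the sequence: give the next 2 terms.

Reading positions in blocks of 3 reveals the pattern AAB — 2 tracks woven together.
Track A: -26, -21, -16, -11, -6, -1 (arithmetic with common difference +5).
Track B: 71, 76, 81 (linear: a_n = 66 + 5·n).
Position 10 → track A, term 7 = 4.
Term 11 comes from track A (its 8th entry): 9.

4, 9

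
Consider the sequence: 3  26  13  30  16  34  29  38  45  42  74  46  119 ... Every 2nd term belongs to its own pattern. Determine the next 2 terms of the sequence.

The terms cycle through 2 interleaved subsequences.
Stream A: 3, 13, 16, 29, 45, 74, 119. Each term equals the sum of the previous two.
Stream B: 26, 30, 34, 38, 42, 46. Arithmetic, step +4.
Term 14 comes from stream B (its 7th entry): 50.
Term 15 comes from stream A (its 8th entry): 193.

50, 193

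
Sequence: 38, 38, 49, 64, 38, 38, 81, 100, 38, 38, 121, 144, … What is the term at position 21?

38

Positions follow the repeating pattern AABB; grouping by letter gives 2 tracks.
Track A: 38, 38, 38, 38, 38, 38 — always 38.
Track B: 49, 64, 81, 100, 121, 144 — consecutive squares n² from n = 7.
Term 21 comes from track A (its 11th entry): 38.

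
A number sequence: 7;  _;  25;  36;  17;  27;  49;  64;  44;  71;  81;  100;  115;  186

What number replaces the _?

Positions follow the repeating pattern AABB; grouping by letter gives 2 tracks.
Stream A: 7, ?, 17, 27, 44, 71, 115, 186. Each term equals the sum of the previous two.
Stream B: 25, 36, 49, 64, 81, 100. Perfect squares starting at 5².
The gap is stream A's term 2; the rule gives 10.

10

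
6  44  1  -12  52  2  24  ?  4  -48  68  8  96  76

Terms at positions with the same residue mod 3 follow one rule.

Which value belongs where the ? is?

60

The terms cycle through 3 interleaved subsequences.
Track A = 6, -12, 24, -48, 96: geometric, ×-2 each step.
Track B = 44, 52, ?, 68, 76: linear: a_n = 36 + 8·n.
Track C = 1, 2, 4, 8: successive powers of 2.
Track B's pattern makes the blank 60.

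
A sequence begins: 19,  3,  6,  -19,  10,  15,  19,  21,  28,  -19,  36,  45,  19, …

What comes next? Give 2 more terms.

The slot pattern repeats as ABB (period 3), so there are 2 interleaved tracks.
Subsequence A = 19, -19, 19, -19, 19: oscillating between 19 and -19.
Subsequence B = 3, 6, 10, 15, 21, 28, 36, 45: the triangular numbers T_2, T_3, ….
Position 14 → subsequence B, term 9 = 55.
Position 15 falls in subsequence B as its term 10, giving 66.

55, 66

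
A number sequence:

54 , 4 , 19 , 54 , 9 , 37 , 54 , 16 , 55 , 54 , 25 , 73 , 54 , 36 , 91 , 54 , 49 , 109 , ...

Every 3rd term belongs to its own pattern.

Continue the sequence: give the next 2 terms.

Taking every 3rd term gives 3 separate tracks.
Subsequence A: 54, 54, 54, 54, 54, 54. The constant sequence 54.
Subsequence B: 4, 9, 16, 25, 36, 49. Consecutive squares n² from n = 2.
Subsequence C: 19, 37, 55, 73, 91, 109. Arithmetic with common difference +18.
The 19th slot belongs to subsequence A; its 7th term is 54.
Term 20 comes from subsequence B (its 7th entry): 64.

54, 64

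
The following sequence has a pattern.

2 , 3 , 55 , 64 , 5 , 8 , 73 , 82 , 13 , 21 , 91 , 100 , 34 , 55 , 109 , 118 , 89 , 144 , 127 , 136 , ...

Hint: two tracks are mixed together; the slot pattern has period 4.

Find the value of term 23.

The slot pattern repeats as AABB (period 4), so there are 2 interleaved tracks.
Stream A: 2, 3, 5, 8, 13, 21, 34, 55, 89, 144 (a Fibonacci-like recurrence a_n = a_{n-1} + a_{n-2}).
Stream B: 55, 64, 73, 82, 91, 100, 109, 118, 127, 136 (arithmetic, step +9).
The 23rd slot belongs to stream B; its 11th term is 145.

145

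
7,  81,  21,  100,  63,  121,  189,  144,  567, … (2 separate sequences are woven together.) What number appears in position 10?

Taking every 2nd term gives 2 separate tracks.
Track A: 7, 21, 63, 189, 567. Multiplying by 3 each time.
Track B: 81, 100, 121, 144. The squares 9², 10², 11², ….
Position 10 falls in track B as its term 5, giving 169.

169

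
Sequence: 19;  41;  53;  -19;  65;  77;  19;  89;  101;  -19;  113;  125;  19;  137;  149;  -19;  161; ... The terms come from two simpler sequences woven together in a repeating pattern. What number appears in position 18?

173

The slot pattern repeats as ABB (period 3), so there are 2 interleaved tracks.
Subsequence A: 19, -19, 19, -19, 19, -19 (the oscillation 19·(−1)^(n+1)).
Subsequence B: 41, 53, 65, 77, 89, 101, 113, 125, 137, 149, 161 (linear: a_n = 29 + 12·n).
The 18th slot belongs to subsequence B; its 12th term is 173.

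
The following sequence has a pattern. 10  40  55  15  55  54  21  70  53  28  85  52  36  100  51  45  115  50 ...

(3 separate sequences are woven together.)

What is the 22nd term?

Split by position mod 3 into 3 tracks.
Subsequence A = 10, 15, 21, 28, 36, 45: triangular numbers n(n+1)/2 for n = 4, 5, ….
Subsequence B = 40, 55, 70, 85, 100, 115: arithmetic, step +15.
Subsequence C = 55, 54, 53, 52, 51, 50: subtracting 1 each time.
Term 22 comes from subsequence A (its 8th entry): 66.

66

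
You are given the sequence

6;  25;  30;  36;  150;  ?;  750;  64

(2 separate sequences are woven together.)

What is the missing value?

49

The terms cycle through 2 interleaved subsequences.
Subsequence A: 6, 30, 150, 750 (geometric, ×5 each step).
Subsequence B: 25, 36, ?, 64 (the squares 5², 6², 7², …).
Subsequence B's pattern makes the blank 49.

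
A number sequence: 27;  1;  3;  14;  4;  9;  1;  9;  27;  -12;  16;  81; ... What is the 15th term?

243

Read the sequence 3 terms at a time; column i is its own pattern.
Subsequence A = 27, 14, 1, -12: arithmetic, step −13.
Subsequence B = 1, 4, 9, 16: perfect squares starting at 1².
Subsequence C = 3, 9, 27, 81: powers of 3.
The 15th slot belongs to subsequence C; its 5th term is 243.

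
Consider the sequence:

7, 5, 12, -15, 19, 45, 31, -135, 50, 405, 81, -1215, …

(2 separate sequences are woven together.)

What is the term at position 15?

Positions 1, 3, 5, … form one subsequence and positions 2, 4, 6, … form another.
Track A = 7, 12, 19, 31, 50, 81: a Fibonacci-like recurrence a_n = a_{n-1} + a_{n-2}.
Track B = 5, -15, 45, -135, 405, -1215: geometric, ×-3 each step.
Term 15 comes from track A (its 8th entry): 212.

212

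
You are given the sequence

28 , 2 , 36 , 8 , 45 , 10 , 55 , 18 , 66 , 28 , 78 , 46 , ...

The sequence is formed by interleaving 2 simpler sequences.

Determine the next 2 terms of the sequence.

91, 74

Split by position mod 2 into 2 tracks.
Stream A: 28, 36, 45, 55, 66, 78 (triangular numbers n(n+1)/2 for n = 7, 8, …).
Stream B: 2, 8, 10, 18, 28, 46 (a Fibonacci-like recurrence a_n = a_{n-1} + a_{n-2}).
Position 13 falls in stream A as its term 7, giving 91.
Position 14 falls in stream B as its term 7, giving 74.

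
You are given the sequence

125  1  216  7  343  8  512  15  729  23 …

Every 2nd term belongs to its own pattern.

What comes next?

Split by position mod 2 into 2 tracks.
Subsequence A = 125, 216, 343, 512, 729: the cubes 5³, 6³, 7³, ….
Subsequence B = 1, 7, 8, 15, 23: Fibonacci-style (each term is the sum of the two before it).
Term 11 comes from subsequence A (its 6th entry): 1000.

1000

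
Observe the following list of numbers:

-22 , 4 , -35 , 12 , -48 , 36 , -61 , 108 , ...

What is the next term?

-74

Odd-indexed and even-indexed terms follow separate rules.
Track A is -22, -35, -48, -61, which is linear: a_n = -9 − 13·n.
Track B is 4, 12, 36, 108, which is geometric, ×3 each step.
Term 9 comes from track A (its 5th entry): -74.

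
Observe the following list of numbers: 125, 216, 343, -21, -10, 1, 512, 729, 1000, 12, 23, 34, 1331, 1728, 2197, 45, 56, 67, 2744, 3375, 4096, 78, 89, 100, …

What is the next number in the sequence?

4913

The slot pattern repeats as AAABBB (period 6), so there are 2 interleaved tracks.
Subsequence A: 125, 216, 343, 512, 729, 1000, 1331, 1728, 2197, 2744, 3375, 4096. The cubes 5³, 6³, 7³, ….
Subsequence B: -21, -10, 1, 12, 23, 34, 45, 56, 67, 78, 89, 100. Adding 11 each time.
Term 25 comes from subsequence A (its 13th entry): 4913.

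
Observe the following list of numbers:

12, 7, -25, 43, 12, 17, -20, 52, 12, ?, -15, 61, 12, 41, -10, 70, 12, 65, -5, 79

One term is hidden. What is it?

Split by position mod 4: positions 1, 5, 9, … form one track, and each other residue class forms its own.
Track A is 12, 12, 12, 12, 12, which is constant 12.
Track B is 7, 17, ?, 41, 65, which is a Fibonacci-like recurrence a_n = a_{n-1} + a_{n-2}.
Track C is -25, -20, -15, -10, -5, which is adding 5 each time.
Track D is 43, 52, 61, 70, 79, which is arithmetic, step +9.
Track B's pattern makes the blank 24.

24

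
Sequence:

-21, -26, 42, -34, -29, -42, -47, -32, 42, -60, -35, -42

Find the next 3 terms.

-73, -38, 42

Read the sequence 3 terms at a time; column i is its own pattern.
Track A: -21, -34, -47, -60. Arithmetic, step −13.
Track B: -26, -29, -32, -35. Arithmetic, step −3.
Track C: 42, -42, 42, -42. Alternating ±42.
Term 13 comes from track A (its 5th entry): -73.
Term 14 comes from track B (its 5th entry): -38.
Term 15 comes from track C (its 5th entry): 42.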